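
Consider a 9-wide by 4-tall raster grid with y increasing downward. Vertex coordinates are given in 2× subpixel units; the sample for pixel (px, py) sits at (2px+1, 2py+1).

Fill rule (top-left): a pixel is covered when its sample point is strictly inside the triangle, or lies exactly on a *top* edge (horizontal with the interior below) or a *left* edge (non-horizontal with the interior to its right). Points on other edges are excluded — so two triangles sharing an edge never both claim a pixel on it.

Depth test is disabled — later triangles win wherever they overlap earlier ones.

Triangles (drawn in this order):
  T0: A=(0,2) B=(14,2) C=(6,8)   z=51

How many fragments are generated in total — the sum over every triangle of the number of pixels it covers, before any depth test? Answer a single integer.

T0:
  2·area = 84
  edge (0, 2)→(14, 2): d=(14,0) top-left  bias=+0
  edge (14, 2)→(6, 8): d=(-8,6) right/bottom  bias=-1
  edge (6, 8)→(0, 2): d=(-6,-6) top-left  bias=+0
    (0,1)@(1, 3): e=[14,70,0] → #  [on edge]
    (1,1)@(3, 3): e=[14,58,12] → #
    (2,1)@(5, 3): e=[14,46,24] → #
    (3,1)@(7, 3): e=[14,34,36] → #
    (4,1)@(9, 3): e=[14,22,48] → #
    (5,1)@(11, 3): e=[14,10,60] → #
    (6,1)@(13, 3): e=[14,-2,72] → ·
    (0,2)@(1, 5): e=[42,54,-12] → ·
    (1,2)@(3, 5): e=[42,42,0] → #  [on edge]
    (5,2)@(11, 5): e=[42,-6,48] → ·
    (1,3)@(3, 7): e=[70,26,-12] → ·
    (2,3)@(5, 7): e=[70,14,0] → #  [on edge]
  covered (12 px):
    · · · · · · · · ·
    # # # # # # · · ·
    · # # # # · · · ·
    · · # # · · · · ·

Answer: 12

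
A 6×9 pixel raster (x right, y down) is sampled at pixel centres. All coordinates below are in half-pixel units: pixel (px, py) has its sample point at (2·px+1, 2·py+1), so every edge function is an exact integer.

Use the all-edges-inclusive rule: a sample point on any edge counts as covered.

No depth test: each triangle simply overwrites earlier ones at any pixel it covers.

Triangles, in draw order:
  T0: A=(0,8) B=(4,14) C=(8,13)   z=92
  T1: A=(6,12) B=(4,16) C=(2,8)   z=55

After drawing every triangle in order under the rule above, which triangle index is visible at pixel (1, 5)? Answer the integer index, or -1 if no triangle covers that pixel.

T0:
  2·area = 28  (B↔C swapped to make it positive)
  edge (0, 8)→(8, 13): d=(8,5) inclusive
  edge (8, 13)→(4, 14): d=(-4,1) inclusive
  edge (4, 14)→(0, 8): d=(-4,-6) inclusive
    (0,4)@(1, 9): e=[3,23,2] → █
    (1,4)@(3, 9): e=[-7,21,14] → ·
    (0,5)@(1, 11): e=[19,15,-6] → ·
    (1,5)@(3, 11): e=[9,13,6] → █
    (2,5)@(5, 11): e=[-1,11,18] → ·
    (1,6)@(3, 13): e=[25,5,-2] → ·
    (2,6)@(5, 13): e=[15,3,10] → █
    (3,6)@(7, 13): e=[5,1,22] → █
    (4,6)@(9, 13): e=[-5,-1,34] → ·
    (2,7)@(5, 15): e=[31,-5,2] → ·
    (3,7)@(7, 15): e=[21,-7,14] → ·
  covered (4 px):
    · · · · · ·
    · · · · · ·
    · · · · · ·
    · · · · · ·
    █ · · · · ·
    · █ · · · ·
    · · █ █ · ·
    · · · · · ·
    · · · · · ·
T1:
  2·area = 24
  edge (6, 12)→(4, 16): d=(-2,4) inclusive
  edge (4, 16)→(2, 8): d=(-2,-8) inclusive
  edge (2, 8)→(6, 12): d=(4,4) inclusive
    (0,3)@(1, 7): e=[30,-6,0] → ·  [on edge]
    (1,4)@(3, 9): e=[18,6,0] → █  [on edge]
    (2,4)@(5, 9): e=[10,22,-8] → ·
    (1,5)@(3, 11): e=[14,2,8] → █
    (2,5)@(5, 11): e=[6,18,0] → █  [on edge]
    (3,5)@(7, 11): e=[-2,34,-8] → ·
    (1,6)@(3, 13): e=[10,-2,16] → ·
    (2,6)@(5, 13): e=[2,14,8] → █
    (3,6)@(7, 13): e=[-6,30,0] → ·  [on edge]
    (2,7)@(5, 15): e=[-2,10,16] → ·
    (4,7)@(9, 15): e=[-18,42,0] → ·  [on edge]
    (5,8)@(11, 17): e=[-30,54,0] → ·  [on edge]
  covered (4 px):
    · · · · · ·
    · · · · · ·
    · · · · · ·
    · · · · · ·
    · █ · · · ·
    · █ █ · · ·
    · · █ · · ·
    · · · · · ·
    · · · · · ·

Z-buffer (winner per pixel, '.' = empty):
  . . . . . .
  . . . . . .
  . . . . . .
  . . . . . .
  0 1 . . . .
  . 1 1 . . .
  . . 1 0 . .
  . . . . . .
  . . . . . .

Final: 1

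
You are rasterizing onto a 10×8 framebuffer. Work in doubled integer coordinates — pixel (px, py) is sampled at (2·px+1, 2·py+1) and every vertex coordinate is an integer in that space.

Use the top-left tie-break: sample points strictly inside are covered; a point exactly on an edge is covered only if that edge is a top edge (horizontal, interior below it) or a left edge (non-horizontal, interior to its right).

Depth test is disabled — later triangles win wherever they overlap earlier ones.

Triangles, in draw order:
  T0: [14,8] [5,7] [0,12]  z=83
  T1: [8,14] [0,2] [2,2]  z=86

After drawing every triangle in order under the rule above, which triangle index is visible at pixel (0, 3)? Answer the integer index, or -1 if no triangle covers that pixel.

T0:
  2·area = 50  (B↔C swapped to make it positive)
  edge (14, 8)→(0, 12): d=(-14,4) right/bottom  bias=-1
  edge (0, 12)→(5, 7): d=(5,-5) top-left  bias=+0
  edge (5, 7)→(14, 8): d=(9,1) right/bottom  bias=-1
    (5,0)@(11, 1): e=[110,0,-60] → ·  [on edge]
    (4,1)@(9, 3): e=[90,0,-40] → ·  [on edge]
    (3,2)@(7, 5): e=[70,0,-20] → ·  [on edge]
    (2,3)@(5, 7): e=[50,0,0] → ·  [on edge]
    (1,4)@(3, 9): e=[30,0,20] → █  [on edge]
    (2,4)@(5, 9): e=[22,10,18] → █
    (3,4)@(7, 9): e=[14,20,16] → █
    (4,4)@(9, 9): e=[6,30,14] → █
    (5,4)@(11, 9): e=[-2,40,12] → ·
    (0,5)@(1, 11): e=[10,0,40] → █  [on edge]
    (2,5)@(5, 11): e=[-6,20,36] → ·
    (3,5)@(7, 11): e=[-14,30,34] → ·
  covered (6 px):
    · · · · · · · · · ·
    · · · · · · · · · ·
    · · · · · · · · · ·
    · · · · · · · · · ·
    · █ █ █ █ · · · · ·
    █ █ · · · · · · · ·
    · · · · · · · · · ·
    · · · · · · · · · ·
T1:
  2·area = 24
  edge (8, 14)→(0, 2): d=(-8,-12) top-left  bias=+0
  edge (0, 2)→(2, 2): d=(2,0) top-left  bias=+0
  edge (2, 2)→(8, 14): d=(6,12) right/bottom  bias=-1
    (0,1)@(1, 3): e=[4,2,18] → █
    (1,1)@(3, 3): e=[28,2,-6] → ·
    (0,2)@(1, 5): e=[-12,6,30] → ·
    (1,2)@(3, 5): e=[12,6,6] → █
    (2,2)@(5, 5): e=[36,6,-18] → ·
    (1,3)@(3, 7): e=[-4,10,18] → ·
    (2,4)@(5, 9): e=[4,14,6] → █
    (3,4)@(7, 9): e=[28,14,-18] → ·
    (2,5)@(5, 11): e=[-12,18,18] → ·
  covered (3 px):
    · · · · · · · · · ·
    █ · · · · · · · · ·
    · █ · · · · · · · ·
    · · · · · · · · · ·
    · · █ · · · · · · ·
    · · · · · · · · · ·
    · · · · · · · · · ·
    · · · · · · · · · ·

Z-buffer (winner per pixel, '.' = empty):
  . . . . . . . . . .
  1 . . . . . . . . .
  . 1 . . . . . . . .
  . . . . . . . . . .
  . 0 1 0 0 . . . . .
  0 0 . . . . . . . .
  . . . . . . . . . .
  . . . . . . . . . .

Result: -1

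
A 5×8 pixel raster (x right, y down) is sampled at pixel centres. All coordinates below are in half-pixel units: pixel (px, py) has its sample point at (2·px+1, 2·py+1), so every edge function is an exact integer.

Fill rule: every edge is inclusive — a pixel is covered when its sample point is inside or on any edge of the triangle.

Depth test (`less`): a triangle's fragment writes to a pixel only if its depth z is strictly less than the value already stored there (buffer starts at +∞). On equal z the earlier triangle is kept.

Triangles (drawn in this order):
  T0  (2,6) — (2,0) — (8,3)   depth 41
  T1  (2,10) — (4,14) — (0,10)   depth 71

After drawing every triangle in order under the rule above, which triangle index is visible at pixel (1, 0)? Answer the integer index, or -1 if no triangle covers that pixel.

T0:
  2·area = 36
  edge (2, 6)→(2, 0): d=(0,-6) inclusive
  edge (2, 0)→(8, 3): d=(6,3) inclusive
  edge (8, 3)→(2, 6): d=(-6,3) inclusive
    (1,0)@(3, 1): e=[6,3,27] → █
    (2,0)@(5, 1): e=[18,-3,21] → ·
    (1,1)@(3, 3): e=[6,15,15] → █
    (2,1)@(5, 3): e=[18,9,9] → █
    (3,1)@(7, 3): e=[30,3,3] → █
    (4,1)@(9, 3): e=[42,-3,-3] → ·
    (1,2)@(3, 5): e=[6,27,3] → █
    (2,2)@(5, 5): e=[18,21,-3] → ·
    (3,2)@(7, 5): e=[30,15,-9] → ·
    (1,3)@(3, 7): e=[6,39,-9] → ·
  covered (5 px):
    · █ · · ·
    · █ █ █ ·
    · █ · · ·
    · · · · ·
    · · · · ·
    · · · · ·
    · · · · ·
    · · · · ·
T1:
  2·area = 8
  edge (2, 10)→(4, 14): d=(2,4) inclusive
  edge (4, 14)→(0, 10): d=(-4,-4) inclusive
  edge (0, 10)→(2, 10): d=(2,0) inclusive
    (0,5)@(1, 11): e=[6,0,2] → █  [on edge]
    (1,5)@(3, 11): e=[-2,8,2] → ·
    (0,6)@(1, 13): e=[10,-8,6] → ·
    (1,6)@(3, 13): e=[2,0,6] → █  [on edge]
    (2,6)@(5, 13): e=[-6,8,6] → ·
    (1,7)@(3, 15): e=[6,-8,10] → ·
    (2,7)@(5, 15): e=[-2,0,10] → ·  [on edge]
  covered (2 px):
    · · · · ·
    · · · · ·
    · · · · ·
    · · · · ·
    · · · · ·
    █ · · · ·
    · █ · · ·
    · · · · ·

Z-buffer (winner per pixel, '.' = empty):
  . 0 . . .
  . 0 0 0 .
  . 0 . . .
  . . . . .
  . . . . .
  1 . . . .
  . 1 . . .
  . . . . .

Final: 0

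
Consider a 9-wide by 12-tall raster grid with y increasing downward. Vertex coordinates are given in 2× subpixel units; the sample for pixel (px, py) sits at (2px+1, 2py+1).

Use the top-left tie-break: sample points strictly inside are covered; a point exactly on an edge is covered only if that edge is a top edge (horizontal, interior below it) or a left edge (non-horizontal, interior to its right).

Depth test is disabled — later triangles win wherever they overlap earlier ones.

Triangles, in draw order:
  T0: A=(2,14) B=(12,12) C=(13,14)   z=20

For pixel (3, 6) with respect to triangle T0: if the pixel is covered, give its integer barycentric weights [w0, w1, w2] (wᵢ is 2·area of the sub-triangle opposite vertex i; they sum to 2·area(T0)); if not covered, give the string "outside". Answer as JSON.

T0:
  2·area = 22
  edge (2, 14)→(12, 12): d=(10,-2) top-left  bias=+0
  edge (12, 12)→(13, 14): d=(1,2) right/bottom  bias=-1
  edge (13, 14)→(2, 14): d=(-11,0) right/bottom  bias=-1
    (8,5)@(17, 11): e=[0,-11,33] → .  [on edge]
    (3,6)@(7, 13): e=[0,11,11] → X  [on edge]
    (4,6)@(9, 13): e=[4,7,11] → X
    (5,6)@(11, 13): e=[8,3,11] → X
    (6,6)@(13, 13): e=[12,-1,11] → .
    (3,7)@(7, 15): e=[20,13,-11] → .
    (4,7)@(9, 15): e=[24,9,-11] → .
    (5,7)@(11, 15): e=[28,5,-11] → .
  covered (3 px):
    . . . . . . . . .
    . . . . . . . . .
    . . . . . . . . .
    . . . . . . . . .
    . . . . . . . . .
    . . . . . . . . .
    . . . X X X . . .
    . . . . . . . . .
    . . . . . . . . .
    . . . . . . . . .
    . . . . . . . . .
    . . . . . . . . .

Final: [11,11,0]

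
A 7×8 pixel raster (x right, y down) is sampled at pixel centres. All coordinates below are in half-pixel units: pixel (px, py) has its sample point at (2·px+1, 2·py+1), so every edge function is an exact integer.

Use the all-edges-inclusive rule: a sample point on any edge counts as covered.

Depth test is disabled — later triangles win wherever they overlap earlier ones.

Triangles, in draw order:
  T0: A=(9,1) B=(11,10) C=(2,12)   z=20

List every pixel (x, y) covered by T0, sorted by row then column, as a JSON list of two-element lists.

T0:
  2·area = 85
  edge (9, 1)→(11, 10): d=(2,9) inclusive
  edge (11, 10)→(2, 12): d=(-9,2) inclusive
  edge (2, 12)→(9, 1): d=(7,-11) inclusive
    (4,0)@(9, 1): e=[0,85,0] → #  [on edge]
    (5,0)@(11, 1): e=[-18,81,22] → ·
    (4,1)@(9, 3): e=[4,67,14] → #
    (5,1)@(11, 3): e=[-14,63,36] → ·
    (3,2)@(7, 5): e=[26,53,6] → #
    (5,2)@(11, 5): e=[-10,45,50] → ·
    (3,3)@(7, 7): e=[30,35,20] → #
    (5,3)@(11, 7): e=[-6,27,64] → ·
    (2,4)@(5, 9): e=[52,21,12] → #
    (5,4)@(11, 9): e=[-2,9,78] → ·
    (1,5)@(3, 11): e=[74,7,4] → #
    (3,5)@(7, 11): e=[38,-1,48] → ·
  covered (11 px):
    · · · · # · ·
    · · · · # · ·
    · · · # # · ·
    · · · # # · ·
    · · # # # · ·
    · # # · · · ·
    · · · · · · ·
    · · · · · · ·

Answer: [[4,0],[4,1],[3,2],[4,2],[3,3],[4,3],[2,4],[3,4],[4,4],[1,5],[2,5]]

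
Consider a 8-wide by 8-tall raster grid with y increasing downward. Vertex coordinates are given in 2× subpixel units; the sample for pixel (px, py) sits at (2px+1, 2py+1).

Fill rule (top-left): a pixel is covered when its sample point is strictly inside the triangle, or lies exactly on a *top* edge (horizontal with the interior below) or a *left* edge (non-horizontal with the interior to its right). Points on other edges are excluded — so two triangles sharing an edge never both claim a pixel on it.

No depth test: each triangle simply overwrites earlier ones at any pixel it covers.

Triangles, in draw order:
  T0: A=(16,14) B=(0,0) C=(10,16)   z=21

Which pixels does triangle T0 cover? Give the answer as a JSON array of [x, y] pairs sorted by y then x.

T0:
  2·area = 116  (B↔C swapped to make it positive)
  edge (16, 14)→(10, 16): d=(-6,2) right/bottom  bias=-1
  edge (10, 16)→(0, 0): d=(-10,-16) top-left  bias=+0
  edge (0, 0)→(16, 14): d=(16,14) right/bottom  bias=-1
    (0,0)@(1, 1): e=[108,6,2] → X
    (1,0)@(3, 1): e=[104,38,-26] → .
    (0,1)@(1, 3): e=[96,-14,34] → .
    (1,1)@(3, 3): e=[92,18,6] → X
    (2,1)@(5, 3): e=[88,50,-22] → .
    (1,2)@(3, 5): e=[80,-2,38] → .
    (2,2)@(5, 5): e=[76,30,10] → X
    (3,2)@(7, 5): e=[72,62,-18] → .
    (2,3)@(5, 7): e=[64,10,42] → X
    (3,3)@(7, 7): e=[60,42,14] → X
    (4,3)@(9, 7): e=[56,74,-14] → .
    (2,4)@(5, 9): e=[52,-10,74] → .
    (6,7)@(13, 15): e=[0,58,58] → .  [on edge]
  covered (14 px):
    X . . . . . . .
    . X . . . . . .
    . . X . . . . .
    . . X X . . . .
    . . . X X . . .
    . . . X X X . .
    . . . . X X X .
    . . . . . X . .

Final: [[0,0],[1,1],[2,2],[2,3],[3,3],[3,4],[4,4],[3,5],[4,5],[5,5],[4,6],[5,6],[6,6],[5,7]]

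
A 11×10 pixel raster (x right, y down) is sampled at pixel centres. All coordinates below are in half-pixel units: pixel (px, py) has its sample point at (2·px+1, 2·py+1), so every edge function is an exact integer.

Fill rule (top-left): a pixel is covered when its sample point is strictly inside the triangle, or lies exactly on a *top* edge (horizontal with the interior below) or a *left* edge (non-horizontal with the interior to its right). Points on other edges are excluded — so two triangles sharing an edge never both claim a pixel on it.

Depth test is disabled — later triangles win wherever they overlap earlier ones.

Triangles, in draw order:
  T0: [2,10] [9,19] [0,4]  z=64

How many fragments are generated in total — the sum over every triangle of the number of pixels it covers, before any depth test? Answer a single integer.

T0:
  2·area = 24  (B↔C swapped to make it positive)
  edge (2, 10)→(0, 4): d=(-2,-6) top-left  bias=+0
  edge (0, 4)→(9, 19): d=(9,15) right/bottom  bias=-1
  edge (9, 19)→(2, 10): d=(-7,-9) top-left  bias=+0
    (0,3)@(1, 7): e=[0,12,12] → X  [on edge]
    (1,3)@(3, 7): e=[12,-18,30] → .
    (0,4)@(1, 9): e=[-4,30,-2] → .
    (1,4)@(3, 9): e=[8,0,16] → .  [on edge]
    (1,5)@(3, 11): e=[4,18,2] → X
    (2,5)@(5, 11): e=[16,-12,20] → .
    (1,6)@(3, 13): e=[0,36,-12] → .  [on edge]
    (2,6)@(5, 13): e=[12,6,6] → X
    (3,6)@(7, 13): e=[24,-24,24] → .
    (2,7)@(5, 15): e=[8,24,-8] → .
    (2,9)@(5, 19): e=[0,60,-36] → .  [on edge]
    (4,9)@(9, 19): e=[24,0,0] → .  [on edge]
  covered (3 px):
    . . . . . . . . . . .
    . . . . . . . . . . .
    . . . . . . . . . . .
    X . . . . . . . . . .
    . . . . . . . . . . .
    . X . . . . . . . . .
    . . X . . . . . . . .
    . . . . . . . . . . .
    . . . . . . . . . . .
    . . . . . . . . . . .

Final: 3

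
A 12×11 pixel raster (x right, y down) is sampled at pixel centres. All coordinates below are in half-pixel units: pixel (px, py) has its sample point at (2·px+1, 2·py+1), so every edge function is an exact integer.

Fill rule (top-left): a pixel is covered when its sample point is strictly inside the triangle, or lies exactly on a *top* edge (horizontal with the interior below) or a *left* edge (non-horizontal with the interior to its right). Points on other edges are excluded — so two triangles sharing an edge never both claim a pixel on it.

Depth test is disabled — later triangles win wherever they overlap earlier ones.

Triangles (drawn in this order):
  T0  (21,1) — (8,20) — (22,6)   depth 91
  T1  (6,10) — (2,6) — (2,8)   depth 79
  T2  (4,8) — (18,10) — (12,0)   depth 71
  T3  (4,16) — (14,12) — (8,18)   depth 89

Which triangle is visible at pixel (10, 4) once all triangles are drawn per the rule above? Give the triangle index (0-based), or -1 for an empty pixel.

T0:
  2·area = 84  (B↔C swapped to make it positive)
  edge (21, 1)→(22, 6): d=(1,5) right/bottom  bias=-1
  edge (22, 6)→(8, 20): d=(-14,14) right/bottom  bias=-1
  edge (8, 20)→(21, 1): d=(13,-19) top-left  bias=+0
    (10,0)@(21, 1): e=[0,84,0] → ·  [on edge]
    (10,1)@(21, 3): e=[2,56,26] → █
    (11,1)@(23, 3): e=[-8,28,64] → ·
    (9,2)@(19, 5): e=[14,56,14] → █
    (11,2)@(23, 5): e=[-6,0,90] → ·  [on edge]
    (8,3)@(17, 7): e=[26,56,2] → █
    (10,3)@(21, 7): e=[6,0,78] → ·  [on edge]
    (8,4)@(17, 9): e=[28,28,28] → █
    (9,4)@(19, 9): e=[18,0,66] → ·  [on edge]
    (7,5)@(15, 11): e=[40,28,16] → █
    (8,5)@(17, 11): e=[30,0,54] → ·  [on edge]
    (11,5)@(23, 11): e=[0,-84,168] → ·  [on edge]
    (7,6)@(15, 13): e=[42,0,42] → ·  [on edge]
    (6,7)@(13, 15): e=[54,0,30] → ·  [on edge]
    (5,8)@(11, 17): e=[66,0,18] → ·  [on edge]
    (4,9)@(9, 19): e=[78,0,6] → ·  [on edge]
    (3,10)@(7, 21): e=[90,0,-6] → ·  [on edge]
  covered (8 px):
    · · · · · · · · · · · ·
    · · · · · · · · · · █ ·
    · · · · · · · · · █ █ ·
    · · · · · · · · █ █ · ·
    · · · · · · · · █ · · ·
    · · · · · · · █ · · · ·
    · · · · · · █ · · · · ·
    · · · · · · · · · · · ·
    · · · · · · · · · · · ·
    · · · · · · · · · · · ·
    · · · · · · · · · · · ·
T1:
  2·area = 8  (B↔C swapped to make it positive)
  edge (6, 10)→(2, 8): d=(-4,-2) top-left  bias=+0
  edge (2, 8)→(2, 6): d=(0,-2) top-left  bias=+0
  edge (2, 6)→(6, 10): d=(4,4) right/bottom  bias=-1
    (0,2)@(1, 5): e=[10,-2,0] → ·  [on edge]
    (1,3)@(3, 7): e=[6,2,0] → ·  [on edge]
    (2,4)@(5, 9): e=[2,6,0] → ·  [on edge]
    (3,5)@(7, 11): e=[-2,10,0] → ·  [on edge]
    (4,6)@(9, 13): e=[-6,14,0] → ·  [on edge]
    (5,7)@(11, 15): e=[-10,18,0] → ·  [on edge]
    (6,8)@(13, 17): e=[-14,22,0] → ·  [on edge]
    (7,9)@(15, 19): e=[-18,26,0] → ·  [on edge]
    (8,10)@(17, 21): e=[-22,30,0] → ·  [on edge]
  covered (0 px):
    · · · · · · · · · · · ·
    · · · · · · · · · · · ·
    · · · · · · · · · · · ·
    · · · · · · · · · · · ·
    · · · · · · · · · · · ·
    · · · · · · · · · · · ·
    · · · · · · · · · · · ·
    · · · · · · · · · · · ·
    · · · · · · · · · · · ·
    · · · · · · · · · · · ·
    · · · · · · · · · · · ·
T2:
  2·area = 128  (B↔C swapped to make it positive)
  edge (4, 8)→(12, 0): d=(8,-8) top-left  bias=+0
  edge (12, 0)→(18, 10): d=(6,10) right/bottom  bias=-1
  edge (18, 10)→(4, 8): d=(-14,-2) top-left  bias=+0
    (5,0)@(11, 1): e=[0,16,112] → █  [on edge]
    (6,0)@(13, 1): e=[16,-4,116] → ·
    (4,1)@(9, 3): e=[0,48,80] → █  [on edge]
    (6,1)@(13, 3): e=[32,8,88] → █
    (7,1)@(15, 3): e=[48,-12,92] → ·
    (3,2)@(7, 5): e=[0,80,48] → █  [on edge]
    (7,2)@(15, 5): e=[64,0,64] → ·  [on edge]
    (2,3)@(5, 7): e=[0,112,16] → █  [on edge]
    (7,3)@(15, 7): e=[80,12,36] → █
    (8,3)@(17, 7): e=[96,-8,40] → ·
    (1,4)@(3, 9): e=[0,144,-16] → ·  [on edge]
    (2,4)@(5, 9): e=[16,124,-12] → ·
    (5,4)@(11, 9): e=[64,64,0] → █  [on edge]
    (0,5)@(1, 11): e=[0,176,-48] → ·  [on edge]
    (10,7)@(21, 15): e=[192,0,-64] → ·  [on edge]
  covered (18 px):
    · · · · · █ · · · · · ·
    · · · · █ █ █ · · · · ·
    · · · █ █ █ █ · · · · ·
    · · █ █ █ █ █ █ · · · ·
    · · · · · █ █ █ █ · · ·
    · · · · · · · · · · · ·
    · · · · · · · · · · · ·
    · · · · · · · · · · · ·
    · · · · · · · · · · · ·
    · · · · · · · · · · · ·
    · · · · · · · · · · · ·
T3:
  2·area = 36
  edge (4, 16)→(14, 12): d=(10,-4) top-left  bias=+0
  edge (14, 12)→(8, 18): d=(-6,6) right/bottom  bias=-1
  edge (8, 18)→(4, 16): d=(-4,-2) top-left  bias=+0
    (11,1)@(23, 3): e=[-54,0,90] → ·  [on edge]
    (10,2)@(21, 5): e=[-42,0,78] → ·  [on edge]
    (9,3)@(19, 7): e=[-30,0,66] → ·  [on edge]
    (8,4)@(17, 9): e=[-18,0,54] → ·  [on edge]
    (7,5)@(15, 11): e=[-6,0,42] → ·  [on edge]
    (6,6)@(13, 13): e=[6,0,30] → ·  [on edge]
    (3,7)@(7, 15): e=[2,24,10] → █
    (4,7)@(9, 15): e=[10,12,14] → █
    (5,7)@(11, 15): e=[18,0,18] → ·  [on edge]
    (3,8)@(7, 17): e=[22,12,2] → █
    (4,8)@(9, 17): e=[30,0,6] → ·  [on edge]
    (3,9)@(7, 19): e=[42,0,-6] → ·  [on edge]
    (2,10)@(5, 21): e=[54,0,-18] → ·  [on edge]
  covered (3 px):
    · · · · · · · · · · · ·
    · · · · · · · · · · · ·
    · · · · · · · · · · · ·
    · · · · · · · · · · · ·
    · · · · · · · · · · · ·
    · · · · · · · · · · · ·
    · · · · · · · · · · · ·
    · · · █ █ · · · · · · ·
    · · · █ · · · · · · · ·
    · · · · · · · · · · · ·
    · · · · · · · · · · · ·

Z-buffer (winner per pixel, '.' = empty):
  . . . . . 2 . . . . . .
  . . . . 2 2 2 . . . 0 .
  . . . 2 2 2 2 . . 0 0 .
  . . 2 2 2 2 2 2 0 0 . .
  . . . . . 2 2 2 2 . . .
  . . . . . . . 0 . . . .
  . . . . . . 0 . . . . .
  . . . 3 3 . . . . . . .
  . . . 3 . . . . . . . .
  . . . . . . . . . . . .
  . . . . . . . . . . . .

Final: -1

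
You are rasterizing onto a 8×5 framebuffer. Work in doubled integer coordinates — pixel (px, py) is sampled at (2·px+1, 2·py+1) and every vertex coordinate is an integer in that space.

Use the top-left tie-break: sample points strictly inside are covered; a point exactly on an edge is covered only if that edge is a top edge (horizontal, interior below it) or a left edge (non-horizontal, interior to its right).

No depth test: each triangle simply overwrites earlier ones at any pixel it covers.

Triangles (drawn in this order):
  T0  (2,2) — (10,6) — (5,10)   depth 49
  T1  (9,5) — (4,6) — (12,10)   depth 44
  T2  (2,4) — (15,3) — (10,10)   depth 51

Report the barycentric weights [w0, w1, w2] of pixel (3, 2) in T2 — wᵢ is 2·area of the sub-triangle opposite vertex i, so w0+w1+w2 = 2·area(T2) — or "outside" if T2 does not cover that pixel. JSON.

T0:
  2·area = 52
  edge (2, 2)→(10, 6): d=(8,4) right/bottom  bias=-1
  edge (10, 6)→(5, 10): d=(-5,4) right/bottom  bias=-1
  edge (5, 10)→(2, 2): d=(-3,-8) top-left  bias=+0
    (1,1)@(3, 3): e=[4,43,5] → █
    (2,1)@(5, 3): e=[-4,35,21] → ·
    (1,2)@(3, 5): e=[20,33,-1] → ·
    (2,2)@(5, 5): e=[12,25,15] → █
    (3,2)@(7, 5): e=[4,17,31] → █
    (4,2)@(9, 5): e=[-4,9,47] → ·
    (2,3)@(5, 7): e=[28,15,9] → █
    (4,3)@(9, 7): e=[12,-1,41] → ·
    (2,4)@(5, 9): e=[44,5,3] → █
    (3,4)@(7, 9): e=[36,-3,19] → ·
  covered (6 px):
    · · · · · · · ·
    · █ · · · · · ·
    · · █ █ · · · ·
    · · █ █ · · · ·
    · · █ · · · · ·
T1:
  2·area = 28  (B↔C swapped to make it positive)
  edge (9, 5)→(12, 10): d=(3,5) right/bottom  bias=-1
  edge (12, 10)→(4, 6): d=(-8,-4) top-left  bias=+0
  edge (4, 6)→(9, 5): d=(5,-1) top-left  bias=+0
    (4,2)@(9, 5): e=[0,28,0] → ·  [on edge]
    (3,3)@(7, 7): e=[16,4,8] → █
    (4,3)@(9, 7): e=[6,12,10] → █
    (5,3)@(11, 7): e=[-4,20,12] → ·
    (3,4)@(7, 9): e=[22,-12,18] → ·
    (4,4)@(9, 9): e=[12,-4,20] → ·
    (5,4)@(11, 9): e=[2,4,22] → █
    (6,4)@(13, 9): e=[-8,12,24] → ·
  covered (3 px):
    · · · · · · · ·
    · · · · · · · ·
    · · · · · · · ·
    · · · █ █ · · ·
    · · · · · █ · ·
T2:
  2·area = 86
  edge (2, 4)→(15, 3): d=(13,-1) top-left  bias=+0
  edge (15, 3)→(10, 10): d=(-5,7) right/bottom  bias=-1
  edge (10, 10)→(2, 4): d=(-8,-6) top-left  bias=+0
    (7,1)@(15, 3): e=[0,0,86] → ·  [on edge]
    (2,2)@(5, 5): e=[16,60,10] → █
    (3,2)@(7, 5): e=[18,46,22] → █
    (4,2)@(9, 5): e=[20,32,34] → █
    (5,2)@(11, 5): e=[22,18,46] → █
    (6,2)@(13, 5): e=[24,4,58] → █
    (7,2)@(15, 5): e=[26,-10,70] → ·
    (2,3)@(5, 7): e=[42,50,-6] → ·
    (3,3)@(7, 7): e=[44,36,6] → █
    (6,3)@(13, 7): e=[50,-6,42] → ·
    (3,4)@(7, 9): e=[70,26,-10] → ·
    (4,4)@(9, 9): e=[72,12,2] → █
  covered (9 px):
    · · · · · · · ·
    · · · · · · · ·
    · · █ █ █ █ █ ·
    · · · █ █ █ · ·
    · · · · █ · · ·

Result: [46,22,18]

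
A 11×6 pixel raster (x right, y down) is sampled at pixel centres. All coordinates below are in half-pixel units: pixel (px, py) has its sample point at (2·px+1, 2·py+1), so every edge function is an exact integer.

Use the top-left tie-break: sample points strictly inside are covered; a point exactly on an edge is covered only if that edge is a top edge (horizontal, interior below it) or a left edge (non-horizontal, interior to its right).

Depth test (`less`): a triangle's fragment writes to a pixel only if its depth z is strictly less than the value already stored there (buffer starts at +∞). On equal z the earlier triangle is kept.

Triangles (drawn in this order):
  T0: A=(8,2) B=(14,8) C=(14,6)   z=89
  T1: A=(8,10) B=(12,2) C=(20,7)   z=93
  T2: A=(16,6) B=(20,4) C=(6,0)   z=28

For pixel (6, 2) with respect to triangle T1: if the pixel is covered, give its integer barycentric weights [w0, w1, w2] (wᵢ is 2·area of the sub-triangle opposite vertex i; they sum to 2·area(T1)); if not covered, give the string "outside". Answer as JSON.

T0:
  2·area = 12  (B↔C swapped to make it positive)
  edge (8, 2)→(14, 6): d=(6,4) right/bottom  bias=-1
  edge (14, 6)→(14, 8): d=(0,2) right/bottom  bias=-1
  edge (14, 8)→(8, 2): d=(-6,-6) top-left  bias=+0
    (3,0)@(7, 1): e=[-2,14,0] → .  [on edge]
    (4,1)@(9, 3): e=[2,10,0] → X  [on edge]
    (5,1)@(11, 3): e=[-6,6,12] → .
    (4,2)@(9, 5): e=[14,10,-12] → .
    (5,2)@(11, 5): e=[6,6,0] → X  [on edge]
    (6,2)@(13, 5): e=[-2,2,12] → .
    (5,3)@(11, 7): e=[18,6,-12] → .
    (6,3)@(13, 7): e=[10,2,0] → X  [on edge]
    (7,3)@(15, 7): e=[2,-2,12] → .
    (6,4)@(13, 9): e=[22,2,-12] → .
    (7,4)@(15, 9): e=[14,-2,0] → .  [on edge]
    (8,5)@(17, 11): e=[18,-6,0] → .  [on edge]
  covered (3 px):
    . . . . . . . . . . .
    . . . . X . . . . . .
    . . . . . X . . . . .
    . . . . . . X . . . .
    . . . . . . . . . . .
    . . . . . . . . . . .
T1:
  2·area = 84
  edge (8, 10)→(12, 2): d=(4,-8) top-left  bias=+0
  edge (12, 2)→(20, 7): d=(8,5) right/bottom  bias=-1
  edge (20, 7)→(8, 10): d=(-12,3) right/bottom  bias=-1
    (6,1)@(13, 3): e=[12,3,69] → X
    (7,1)@(15, 3): e=[28,-7,63] → .
    (5,2)@(11, 5): e=[4,29,51] → X
    (7,2)@(15, 5): e=[36,9,39] → X
    (8,2)@(17, 5): e=[52,-1,33] → .
    (5,3)@(11, 7): e=[12,45,27] → X
    (8,3)@(17, 7): e=[60,15,9] → X
    (9,3)@(19, 7): e=[76,5,3] → X
    (10,3)@(21, 7): e=[92,-5,-3] → .
    (4,4)@(9, 9): e=[4,71,9] → X
    (6,4)@(13, 9): e=[36,51,-3] → .
    (7,4)@(15, 9): e=[52,41,-9] → .
  covered (11 px):
    . . . . . . . . . . .
    . . . . . . X . . . .
    . . . . . X X X . . .
    . . . . . X X X X X .
    . . . . X X . . . . .
    . . . . . . . . . . .
T2:
  2·area = 44  (B↔C swapped to make it positive)
  edge (16, 6)→(6, 0): d=(-10,-6) top-left  bias=+0
  edge (6, 0)→(20, 4): d=(14,4) right/bottom  bias=-1
  edge (20, 4)→(16, 6): d=(-4,2) right/bottom  bias=-1
    (4,0)@(9, 1): e=[8,2,34] → X
    (5,0)@(11, 1): e=[20,-6,30] → .
    (4,1)@(9, 3): e=[-12,30,26] → .
    (5,1)@(11, 3): e=[0,22,22] → X  [on edge]
    (6,1)@(13, 3): e=[12,14,18] → X
    (7,1)@(15, 3): e=[24,6,14] → X
    (8,1)@(17, 3): e=[36,-2,10] → .
    (5,2)@(11, 5): e=[-20,50,14] → .
    (6,2)@(13, 5): e=[-8,42,10] → .
    (7,2)@(15, 5): e=[4,34,6] → X
    (8,2)@(17, 5): e=[16,26,2] → X
    (9,2)@(19, 5): e=[28,18,-2] → .
    (10,4)@(21, 9): e=[0,66,-22] → .  [on edge]
  covered (6 px):
    . . . . X . . . . . .
    . . . . . X X X . . .
    . . . . . . . X X . .
    . . . . . . . . . . .
    . . . . . . . . . . .
    . . . . . . . . . . .

Final: [19,45,20]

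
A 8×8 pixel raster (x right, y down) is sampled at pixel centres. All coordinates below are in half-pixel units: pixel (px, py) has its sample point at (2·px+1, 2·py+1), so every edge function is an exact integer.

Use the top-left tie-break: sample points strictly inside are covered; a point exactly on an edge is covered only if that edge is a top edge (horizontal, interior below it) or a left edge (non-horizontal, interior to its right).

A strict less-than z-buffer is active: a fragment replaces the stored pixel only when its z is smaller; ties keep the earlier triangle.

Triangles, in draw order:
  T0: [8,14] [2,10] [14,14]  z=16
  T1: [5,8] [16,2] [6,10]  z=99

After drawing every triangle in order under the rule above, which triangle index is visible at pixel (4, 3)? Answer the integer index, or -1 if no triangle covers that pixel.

T0:
  2·area = 24
  edge (8, 14)→(2, 10): d=(-6,-4) top-left  bias=+0
  edge (2, 10)→(14, 14): d=(12,4) right/bottom  bias=-1
  edge (14, 14)→(8, 14): d=(-6,0) right/bottom  bias=-1
    (2,5)@(5, 11): e=[6,0,18] → ·  [on edge]
    (3,6)@(7, 13): e=[2,16,6] → █
    (4,6)@(9, 13): e=[10,8,6] → █
    (5,6)@(11, 13): e=[18,0,6] → ·  [on edge]
    (3,7)@(7, 15): e=[-10,40,-6] → ·
    (4,7)@(9, 15): e=[-2,32,-6] → ·
  covered (2 px):
    · · · · · · · ·
    · · · · · · · ·
    · · · · · · · ·
    · · · · · · · ·
    · · · · · · · ·
    · · · · · · · ·
    · · · █ █ · · ·
    · · · · · · · ·
T1:
  2·area = 28
  edge (5, 8)→(16, 2): d=(11,-6) top-left  bias=+0
  edge (16, 2)→(6, 10): d=(-10,8) right/bottom  bias=-1
  edge (6, 10)→(5, 8): d=(-1,-2) top-left  bias=+0
    (5,2)@(11, 5): e=[3,10,15] → █
    (6,2)@(13, 5): e=[15,-6,19] → ·
    (3,3)@(7, 7): e=[1,22,5] → █
    (4,3)@(9, 7): e=[13,6,9] → █
    (5,3)@(11, 7): e=[25,-10,13] → ·
    (3,4)@(7, 9): e=[23,2,3] → █
    (4,4)@(9, 9): e=[35,-14,7] → ·
    (3,5)@(7, 11): e=[45,-18,1] → ·
  covered (4 px):
    · · · · · · · ·
    · · · · · · · ·
    · · · · · █ · ·
    · · · █ █ · · ·
    · · · █ · · · ·
    · · · · · · · ·
    · · · · · · · ·
    · · · · · · · ·

Z-buffer (winner per pixel, '.' = empty):
  . . . . . . . .
  . . . . . . . .
  . . . . . 1 . .
  . . . 1 1 . . .
  . . . 1 . . . .
  . . . . . . . .
  . . . 0 0 . . .
  . . . . . . . .

Final: 1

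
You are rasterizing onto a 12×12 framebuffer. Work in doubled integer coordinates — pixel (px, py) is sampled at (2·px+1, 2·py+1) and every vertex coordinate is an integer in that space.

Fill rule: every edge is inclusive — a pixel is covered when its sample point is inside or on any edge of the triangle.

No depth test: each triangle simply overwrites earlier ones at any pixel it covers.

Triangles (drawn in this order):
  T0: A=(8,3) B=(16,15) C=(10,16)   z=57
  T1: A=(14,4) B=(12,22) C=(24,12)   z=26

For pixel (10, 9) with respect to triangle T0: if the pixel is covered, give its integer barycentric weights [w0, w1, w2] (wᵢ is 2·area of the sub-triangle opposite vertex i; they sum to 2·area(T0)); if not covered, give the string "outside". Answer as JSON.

T0:
  2·area = 80
  edge (8, 3)→(16, 15): d=(8,12) inclusive
  edge (16, 15)→(10, 16): d=(-6,1) inclusive
  edge (10, 16)→(8, 3): d=(-2,-13) inclusive
    (4,2)@(9, 5): e=[4,67,9] → █
    (5,2)@(11, 5): e=[-20,65,35] → ·
    (4,3)@(9, 7): e=[20,55,5] → █
    (5,3)@(11, 7): e=[-4,53,31] → ·
    (4,4)@(9, 9): e=[36,43,1] → █
    (5,4)@(11, 9): e=[12,41,27] → █
    (6,4)@(13, 9): e=[-12,39,53] → ·
    (4,5)@(9, 11): e=[52,31,-3] → ·
    (5,5)@(11, 11): e=[28,29,23] → █
    (6,5)@(13, 11): e=[4,27,49] → █
    (7,5)@(15, 11): e=[-20,25,75] → ·
    (5,6)@(11, 13): e=[44,17,19] → █
  covered (11 px):
    · · · · · · · · · · · ·
    · · · · · · · · · · · ·
    · · · · █ · · · · · · ·
    · · · · █ · · · · · · ·
    · · · · █ █ · · · · · ·
    · · · · · █ █ · · · · ·
    · · · · · █ █ · · · · ·
    · · · · · █ █ █ · · · ·
    · · · · · · · · · · · ·
    · · · · · · · · · · · ·
    · · · · · · · · · · · ·
    · · · · · · · · · · · ·
T1:
  2·area = 196  (B↔C swapped to make it positive)
  edge (14, 4)→(24, 12): d=(10,8) inclusive
  edge (24, 12)→(12, 22): d=(-12,10) inclusive
  edge (12, 22)→(14, 4): d=(2,-18) inclusive
    (7,2)@(15, 5): e=[2,174,20] → █
    (8,2)@(17, 5): e=[-14,154,56] → ·
    (7,3)@(15, 7): e=[22,150,24] → █
    (8,3)@(17, 7): e=[6,130,60] → █
    (9,3)@(19, 7): e=[-10,110,96] → ·
    (7,4)@(15, 9): e=[42,126,28] → █
    (9,4)@(19, 9): e=[10,86,100] → █
    (10,4)@(21, 9): e=[-6,66,136] → ·
    (7,5)@(15, 11): e=[62,102,32] → █
    (10,5)@(21, 11): e=[14,42,140] → █
    (11,5)@(23, 11): e=[-2,22,176] → ·
    (6,6)@(13, 13): e=[98,98,0] → █  [on edge]
  covered (25 px):
    · · · · · · · · · · · ·
    · · · · · · · · · · · ·
    · · · · · · · █ · · · ·
    · · · · · · · █ █ · · ·
    · · · · · · · █ █ █ · ·
    · · · · · · · █ █ █ █ ·
    · · · · · · █ █ █ █ █ ·
    · · · · · · █ █ █ █ · ·
    · · · · · · █ █ █ · · ·
    · · · · · · █ █ · · · ·
    · · · · · · █ · · · · ·
    · · · · · · · · · · · ·

Answer: "outside"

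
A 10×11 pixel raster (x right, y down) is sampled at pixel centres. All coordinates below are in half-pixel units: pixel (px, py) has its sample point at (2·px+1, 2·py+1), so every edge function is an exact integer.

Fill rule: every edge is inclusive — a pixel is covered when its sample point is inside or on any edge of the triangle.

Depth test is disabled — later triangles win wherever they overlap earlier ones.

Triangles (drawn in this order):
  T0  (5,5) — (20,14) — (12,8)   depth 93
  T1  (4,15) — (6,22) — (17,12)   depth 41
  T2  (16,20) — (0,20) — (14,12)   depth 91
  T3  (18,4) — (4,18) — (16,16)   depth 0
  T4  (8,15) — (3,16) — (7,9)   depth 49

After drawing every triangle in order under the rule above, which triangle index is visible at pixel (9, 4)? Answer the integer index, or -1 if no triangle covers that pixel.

T0:
  2·area = 18  (B↔C swapped to make it positive)
  edge (5, 5)→(12, 8): d=(7,3) inclusive
  edge (12, 8)→(20, 14): d=(8,6) inclusive
  edge (20, 14)→(5, 5): d=(-15,-9) inclusive
    (2,2)@(5, 5): e=[0,18,0] → █  [on edge]
    (3,2)@(7, 5): e=[-6,6,18] → ·
    (2,3)@(5, 7): e=[14,34,-30] → ·
    (4,3)@(9, 7): e=[2,10,6] → █
    (5,3)@(11, 7): e=[-4,-2,24] → ·
    (4,4)@(9, 9): e=[16,26,-24] → ·
    (6,4)@(13, 9): e=[4,2,12] → █
    (7,4)@(15, 9): e=[-2,-10,30] → ·
    (6,5)@(13, 11): e=[18,18,-18] → ·
    (7,5)@(15, 11): e=[12,6,0] → █  [on edge]
    (8,5)@(17, 11): e=[6,-6,18] → ·
    (9,5)@(19, 11): e=[0,-18,36] → ·  [on edge]
  covered (4 px):
    · · · · · · · · · ·
    · · · · · · · · · ·
    · · █ · · · · · · ·
    · · · · █ · · · · ·
    · · · · · · █ · · ·
    · · · · · · · █ · ·
    · · · · · · · · · ·
    · · · · · · · · · ·
    · · · · · · · · · ·
    · · · · · · · · · ·
    · · · · · · · · · ·
T1:
  2·area = 97  (B↔C swapped to make it positive)
  edge (4, 15)→(17, 12): d=(13,-3) inclusive
  edge (17, 12)→(6, 22): d=(-11,10) inclusive
  edge (6, 22)→(4, 15): d=(-2,-7) inclusive
    (6,6)@(13, 13): e=[1,29,67] → █
    (7,6)@(15, 13): e=[7,9,81] → █
    (8,6)@(17, 13): e=[13,-11,95] → ·
    (2,7)@(5, 15): e=[3,87,7] → █
    (3,7)@(7, 15): e=[9,67,21] → █
    (4,7)@(9, 15): e=[15,47,35] → █
    (5,7)@(11, 15): e=[21,27,49] → █
    (7,7)@(15, 15): e=[33,-13,77] → ·
    (2,8)@(5, 17): e=[29,65,3] → █
    (6,8)@(13, 17): e=[53,-15,59] → ·
    (2,9)@(5, 19): e=[55,43,-1] → ·
    (3,9)@(7, 19): e=[61,23,13] → █
  covered (14 px):
    · · · · · · · · · ·
    · · · · · · · · · ·
    · · · · · · · · · ·
    · · · · · · · · · ·
    · · · · · · · · · ·
    · · · · · · · · · ·
    · · · · · · █ █ · ·
    · · █ █ █ █ █ · · ·
    · · █ █ █ █ · · · ·
    · · · █ █ · · · · ·
    · · · █ · · · · · ·
T2:
  2·area = 128
  edge (16, 20)→(0, 20): d=(-16,0) inclusive
  edge (0, 20)→(14, 12): d=(14,-8) inclusive
  edge (14, 12)→(16, 20): d=(2,8) inclusive
    (6,6)@(13, 13): e=[112,6,10] → █
    (7,6)@(15, 13): e=[112,22,-6] → ·
    (4,7)@(9, 15): e=[80,2,46] → █
    (5,7)@(11, 15): e=[80,18,30] → █
    (7,7)@(15, 15): e=[80,50,-2] → ·
    (3,8)@(7, 17): e=[48,14,66] → █
    (7,8)@(15, 17): e=[48,78,2] → █
    (8,8)@(17, 17): e=[48,94,-14] → ·
    (1,9)@(3, 19): e=[16,10,102] → █
    (2,9)@(5, 19): e=[16,26,86] → █
    (8,9)@(17, 19): e=[16,122,-10] → ·
    (1,10)@(3, 21): e=[-16,38,106] → ·
  covered (16 px):
    · · · · · · · · · ·
    · · · · · · · · · ·
    · · · · · · · · · ·
    · · · · · · · · · ·
    · · · · · · · · · ·
    · · · · · · · · · ·
    · · · · · · █ · · ·
    · · · · █ █ █ · · ·
    · · · █ █ █ █ █ · ·
    · █ █ █ █ █ █ █ · ·
    · · · · · · · · · ·
T3:
  2·area = 140  (B↔C swapped to make it positive)
  edge (18, 4)→(16, 16): d=(-2,12) inclusive
  edge (16, 16)→(4, 18): d=(-12,2) inclusive
  edge (4, 18)→(18, 4): d=(14,-14) inclusive
    (9,1)@(19, 3): e=[-10,150,0] → ·  [on edge]
    (8,2)@(17, 5): e=[10,130,0] → █  [on edge]
    (9,2)@(19, 5): e=[-14,126,28] → ·
    (7,3)@(15, 7): e=[30,110,0] → █  [on edge]
    (9,3)@(19, 7): e=[-18,102,56] → ·
    (6,4)@(13, 9): e=[50,90,0] → █  [on edge]
    (9,4)@(19, 9): e=[-22,78,84] → ·
    (5,5)@(11, 11): e=[70,70,0] → █  [on edge]
    (8,5)@(17, 11): e=[-2,58,84] → ·
    (4,6)@(9, 13): e=[90,50,0] → █  [on edge]
    (8,6)@(17, 13): e=[-6,34,112] → ·
    (3,7)@(7, 15): e=[110,30,0] → █  [on edge]
    (2,8)@(5, 17): e=[130,10,0] → █  [on edge]
    (1,9)@(3, 19): e=[150,-10,0] → ·  [on edge]
    (0,10)@(1, 21): e=[170,-30,0] → ·  [on edge]
  covered (21 px):
    · · · · · · · · · ·
    · · · · · · · · · ·
    · · · · · · · · █ ·
    · · · · · · · █ █ ·
    · · · · · · █ █ █ ·
    · · · · · █ █ █ · ·
    · · · · █ █ █ █ · ·
    · · · █ █ █ █ █ · ·
    · · █ █ █ · · · · ·
    · · · · · · · · · ·
    · · · · · · · · · ·
T4:
  2·area = 31
  edge (8, 15)→(3, 16): d=(-5,1) inclusive
  edge (3, 16)→(7, 9): d=(4,-7) inclusive
  edge (7, 9)→(8, 15): d=(1,6) inclusive
    (3,4)@(7, 9): e=[31,0,0] → █  [on edge]
    (4,4)@(9, 9): e=[29,14,-12] → ·
    (3,5)@(7, 11): e=[21,8,2] → █
    (4,5)@(9, 11): e=[19,22,-10] → ·
    (2,6)@(5, 13): e=[13,2,16] → █
    (4,6)@(9, 13): e=[9,30,-8] → ·
    (2,7)@(5, 15): e=[3,10,18] → █
    (4,7)@(9, 15): e=[-1,38,-6] → ·
    (2,8)@(5, 17): e=[-7,18,20] → ·
    (3,8)@(7, 17): e=[-9,32,8] → ·
    (4,10)@(9, 21): e=[-31,62,0] → ·  [on edge]
  covered (6 px):
    · · · · · · · · · ·
    · · · · · · · · · ·
    · · · · · · · · · ·
    · · · · · · · · · ·
    · · · █ · · · · · ·
    · · · █ · · · · · ·
    · · █ █ · · · · · ·
    · · █ █ · · · · · ·
    · · · · · · · · · ·
    · · · · · · · · · ·
    · · · · · · · · · ·

Z-buffer (winner per pixel, '.' = empty):
  . . . . . . . . . .
  . . . . . . . . . .
  . . 0 . . . . . 3 .
  . . . . 0 . . 3 3 .
  . . . 4 . . 3 3 3 .
  . . . 4 . 3 3 3 . .
  . . 4 4 3 3 3 3 . .
  . . 4 4 3 3 3 3 . .
  . . 3 3 3 2 2 2 . .
  . 2 2 2 2 2 2 2 . .
  . . . 1 . . . . . .

Final: -1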